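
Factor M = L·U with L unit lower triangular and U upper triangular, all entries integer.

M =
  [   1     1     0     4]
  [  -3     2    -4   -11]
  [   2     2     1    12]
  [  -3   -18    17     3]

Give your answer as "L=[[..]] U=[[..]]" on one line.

L=[[1,0,0,0],[-3,1,0,0],[2,0,1,0],[-3,-3,5,1]] U=[[1,1,0,4],[0,5,-4,1],[0,0,1,4],[0,0,0,-2]]

  r1 -= -3·r0 → [0,5,-4,1]
  r2 -= 2·r0 → [0,0,1,4]
  r3 -= -3·r0 → [0,-15,17,15]
  r2 -= 0·r1 → [0,0,1,4]
  r3 -= -3·r1 → [0,0,5,18]
  r3 -= 5·r2 → [0,0,0,-2]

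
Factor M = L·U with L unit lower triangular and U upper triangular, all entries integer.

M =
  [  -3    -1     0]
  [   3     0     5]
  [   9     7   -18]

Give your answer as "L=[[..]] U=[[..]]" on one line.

  r1 -= -1·r0 → [0,-1,5]
  r2 -= -3·r0 → [0,4,-18]
  r2 -= -4·r1 → [0,0,2]

L=[[1,0,0],[-1,1,0],[-3,-4,1]] U=[[-3,-1,0],[0,-1,5],[0,0,2]]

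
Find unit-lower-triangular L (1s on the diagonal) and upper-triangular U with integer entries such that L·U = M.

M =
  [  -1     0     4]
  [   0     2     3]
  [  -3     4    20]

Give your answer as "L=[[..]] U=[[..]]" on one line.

L=[[1,0,0],[0,1,0],[3,2,1]] U=[[-1,0,4],[0,2,3],[0,0,2]]

  r1 -= 0·r0 → [0,2,3]
  r2 -= 3·r0 → [0,4,8]
  r2 -= 2·r1 → [0,0,2]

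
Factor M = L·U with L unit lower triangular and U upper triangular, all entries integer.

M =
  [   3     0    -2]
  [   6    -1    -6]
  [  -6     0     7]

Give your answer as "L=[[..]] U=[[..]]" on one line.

  r1 -= 2·r0 → [0,-1,-2]
  r2 -= -2·r0 → [0,0,3]
  r2 -= 0·r1 → [0,0,3]

L=[[1,0,0],[2,1,0],[-2,0,1]] U=[[3,0,-2],[0,-1,-2],[0,0,3]]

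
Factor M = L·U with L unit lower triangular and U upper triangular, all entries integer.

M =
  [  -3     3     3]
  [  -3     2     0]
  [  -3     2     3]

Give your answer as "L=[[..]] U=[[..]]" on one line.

L=[[1,0,0],[1,1,0],[1,1,1]] U=[[-3,3,3],[0,-1,-3],[0,0,3]]

  r1 -= 1·r0 → [0,-1,-3]
  r2 -= 1·r0 → [0,-1,0]
  r2 -= 1·r1 → [0,0,3]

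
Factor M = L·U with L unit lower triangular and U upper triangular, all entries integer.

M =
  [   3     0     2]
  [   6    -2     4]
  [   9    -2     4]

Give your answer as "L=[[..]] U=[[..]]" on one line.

  row1 -= 2·row0 → [0,-2,0]
  row2 -= 3·row0 → [0,-2,-2]
  row2 -= 1·row1 → [0,0,-2]

L=[[1,0,0],[2,1,0],[3,1,1]] U=[[3,0,2],[0,-2,0],[0,0,-2]]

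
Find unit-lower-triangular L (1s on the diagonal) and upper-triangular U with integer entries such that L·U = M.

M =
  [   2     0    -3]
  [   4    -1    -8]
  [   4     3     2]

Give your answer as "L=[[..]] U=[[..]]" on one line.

L=[[1,0,0],[2,1,0],[2,-3,1]] U=[[2,0,-3],[0,-1,-2],[0,0,2]]

  row1 -= 2·row0 → [0,-1,-2]
  row2 -= 2·row0 → [0,3,8]
  row2 -= -3·row1 → [0,0,2]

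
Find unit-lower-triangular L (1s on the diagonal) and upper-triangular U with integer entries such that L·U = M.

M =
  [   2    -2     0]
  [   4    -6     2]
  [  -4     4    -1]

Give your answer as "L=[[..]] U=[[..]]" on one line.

L=[[1,0,0],[2,1,0],[-2,0,1]] U=[[2,-2,0],[0,-2,2],[0,0,-1]]

  r1 -= 2·r0 → [0,-2,2]
  r2 -= -2·r0 → [0,0,-1]
  r2 -= 0·r1 → [0,0,-1]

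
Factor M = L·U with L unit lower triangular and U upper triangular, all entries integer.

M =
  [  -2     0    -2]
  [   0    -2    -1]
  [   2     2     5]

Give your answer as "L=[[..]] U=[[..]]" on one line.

  r1 -= 0·r0 → [0,-2,-1]
  r2 -= -1·r0 → [0,2,3]
  r2 -= -1·r1 → [0,0,2]

L=[[1,0,0],[0,1,0],[-1,-1,1]] U=[[-2,0,-2],[0,-2,-1],[0,0,2]]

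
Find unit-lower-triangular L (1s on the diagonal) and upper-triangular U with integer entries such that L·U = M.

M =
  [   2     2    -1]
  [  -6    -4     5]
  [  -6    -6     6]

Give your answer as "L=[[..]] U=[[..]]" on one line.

L=[[1,0,0],[-3,1,0],[-3,0,1]] U=[[2,2,-1],[0,2,2],[0,0,3]]

  R1 -= -3·R0 → [0,2,2]
  R2 -= -3·R0 → [0,0,3]
  R2 -= 0·R1 → [0,0,3]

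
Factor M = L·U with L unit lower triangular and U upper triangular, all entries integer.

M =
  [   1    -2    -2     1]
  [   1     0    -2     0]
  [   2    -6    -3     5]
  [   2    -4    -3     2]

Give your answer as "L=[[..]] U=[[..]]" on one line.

L=[[1,0,0,0],[1,1,0,0],[2,-1,1,0],[2,0,1,1]] U=[[1,-2,-2,1],[0,2,0,-1],[0,0,1,2],[0,0,0,-2]]

  r1 -= 1·r0 → [0,2,0,-1]
  r2 -= 2·r0 → [0,-2,1,3]
  r3 -= 2·r0 → [0,0,1,0]
  r2 -= -1·r1 → [0,0,1,2]
  r3 -= 0·r1 → [0,0,1,0]
  r3 -= 1·r2 → [0,0,0,-2]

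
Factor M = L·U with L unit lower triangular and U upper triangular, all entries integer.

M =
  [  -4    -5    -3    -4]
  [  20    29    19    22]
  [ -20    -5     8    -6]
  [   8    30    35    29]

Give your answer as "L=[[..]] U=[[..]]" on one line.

L=[[1,0,0,0],[-5,1,0,0],[5,5,1,0],[-2,5,3,1]] U=[[-4,-5,-3,-4],[0,4,4,2],[0,0,3,4],[0,0,0,-1]]

  r1 -= -5·r0 → [0,4,4,2]
  r2 -= 5·r0 → [0,20,23,14]
  r3 -= -2·r0 → [0,20,29,21]
  r2 -= 5·r1 → [0,0,3,4]
  r3 -= 5·r1 → [0,0,9,11]
  r3 -= 3·r2 → [0,0,0,-1]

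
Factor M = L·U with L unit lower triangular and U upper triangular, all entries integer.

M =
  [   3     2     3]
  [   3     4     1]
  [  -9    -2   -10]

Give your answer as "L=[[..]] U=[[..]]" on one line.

L=[[1,0,0],[1,1,0],[-3,2,1]] U=[[3,2,3],[0,2,-2],[0,0,3]]

  r1 -= 1·r0 → [0,2,-2]
  r2 -= -3·r0 → [0,4,-1]
  r2 -= 2·r1 → [0,0,3]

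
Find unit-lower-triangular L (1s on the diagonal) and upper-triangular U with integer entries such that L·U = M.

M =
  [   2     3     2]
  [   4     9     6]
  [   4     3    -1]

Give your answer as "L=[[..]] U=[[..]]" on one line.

L=[[1,0,0],[2,1,0],[2,-1,1]] U=[[2,3,2],[0,3,2],[0,0,-3]]

  R1 -= 2·R0 → [0,3,2]
  R2 -= 2·R0 → [0,-3,-5]
  R2 -= -1·R1 → [0,0,-3]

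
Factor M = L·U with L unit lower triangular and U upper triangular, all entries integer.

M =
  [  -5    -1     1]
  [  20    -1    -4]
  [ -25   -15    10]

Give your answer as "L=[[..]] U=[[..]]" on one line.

L=[[1,0,0],[-4,1,0],[5,2,1]] U=[[-5,-1,1],[0,-5,0],[0,0,5]]

  row1 -= -4·row0 → [0,-5,0]
  row2 -= 5·row0 → [0,-10,5]
  row2 -= 2·row1 → [0,0,5]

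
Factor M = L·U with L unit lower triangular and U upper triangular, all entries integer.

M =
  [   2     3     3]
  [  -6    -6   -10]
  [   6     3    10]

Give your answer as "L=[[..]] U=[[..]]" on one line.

L=[[1,0,0],[-3,1,0],[3,-2,1]] U=[[2,3,3],[0,3,-1],[0,0,-1]]

  R1 -= -3·R0 → [0,3,-1]
  R2 -= 3·R0 → [0,-6,1]
  R2 -= -2·R1 → [0,0,-1]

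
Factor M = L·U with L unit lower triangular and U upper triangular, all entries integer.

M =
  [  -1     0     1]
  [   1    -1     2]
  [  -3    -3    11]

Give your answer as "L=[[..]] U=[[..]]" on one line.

  row1 -= -1·row0 → [0,-1,3]
  row2 -= 3·row0 → [0,-3,8]
  row2 -= 3·row1 → [0,0,-1]

L=[[1,0,0],[-1,1,0],[3,3,1]] U=[[-1,0,1],[0,-1,3],[0,0,-1]]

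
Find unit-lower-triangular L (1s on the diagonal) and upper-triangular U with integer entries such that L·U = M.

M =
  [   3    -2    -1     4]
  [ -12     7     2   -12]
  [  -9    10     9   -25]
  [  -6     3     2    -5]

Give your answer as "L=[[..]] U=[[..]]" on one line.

L=[[1,0,0,0],[-4,1,0,0],[-3,-4,1,0],[-2,1,-1,1]] U=[[3,-2,-1,4],[0,-1,-2,4],[0,0,-2,3],[0,0,0,2]]

  r1 -= -4·r0 → [0,-1,-2,4]
  r2 -= -3·r0 → [0,4,6,-13]
  r3 -= -2·r0 → [0,-1,0,3]
  r2 -= -4·r1 → [0,0,-2,3]
  r3 -= 1·r1 → [0,0,2,-1]
  r3 -= -1·r2 → [0,0,0,2]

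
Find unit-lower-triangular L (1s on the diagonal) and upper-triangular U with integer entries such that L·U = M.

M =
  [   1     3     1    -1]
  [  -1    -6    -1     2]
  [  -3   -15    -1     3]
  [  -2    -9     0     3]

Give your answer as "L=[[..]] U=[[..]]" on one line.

  r1 -= -1·r0 → [0,-3,0,1]
  r2 -= -3·r0 → [0,-6,2,0]
  r3 -= -2·r0 → [0,-3,2,1]
  r2 -= 2·r1 → [0,0,2,-2]
  r3 -= 1·r1 → [0,0,2,0]
  r3 -= 1·r2 → [0,0,0,2]

L=[[1,0,0,0],[-1,1,0,0],[-3,2,1,0],[-2,1,1,1]] U=[[1,3,1,-1],[0,-3,0,1],[0,0,2,-2],[0,0,0,2]]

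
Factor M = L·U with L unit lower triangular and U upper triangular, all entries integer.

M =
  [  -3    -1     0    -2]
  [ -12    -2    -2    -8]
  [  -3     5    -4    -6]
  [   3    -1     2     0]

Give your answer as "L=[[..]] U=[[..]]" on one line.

L=[[1,0,0,0],[4,1,0,0],[1,3,1,0],[-1,-1,0,1]] U=[[-3,-1,0,-2],[0,2,-2,0],[0,0,2,-4],[0,0,0,-2]]

  row1 -= 4·row0 → [0,2,-2,0]
  row2 -= 1·row0 → [0,6,-4,-4]
  row3 -= -1·row0 → [0,-2,2,-2]
  row2 -= 3·row1 → [0,0,2,-4]
  row3 -= -1·row1 → [0,0,0,-2]
  row3 -= 0·row2 → [0,0,0,-2]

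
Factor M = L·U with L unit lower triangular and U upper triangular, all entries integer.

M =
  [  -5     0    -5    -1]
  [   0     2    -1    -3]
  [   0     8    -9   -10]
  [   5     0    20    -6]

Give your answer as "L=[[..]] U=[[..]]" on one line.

L=[[1,0,0,0],[0,1,0,0],[0,4,1,0],[-1,0,-3,1]] U=[[-5,0,-5,-1],[0,2,-1,-3],[0,0,-5,2],[0,0,0,-1]]

  R1 -= 0·R0 → [0,2,-1,-3]
  R2 -= 0·R0 → [0,8,-9,-10]
  R3 -= -1·R0 → [0,0,15,-7]
  R2 -= 4·R1 → [0,0,-5,2]
  R3 -= 0·R1 → [0,0,15,-7]
  R3 -= -3·R2 → [0,0,0,-1]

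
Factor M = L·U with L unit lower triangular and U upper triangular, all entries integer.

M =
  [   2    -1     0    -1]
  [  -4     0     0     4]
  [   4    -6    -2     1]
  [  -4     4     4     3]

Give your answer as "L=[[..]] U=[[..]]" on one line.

  row1 -= -2·row0 → [0,-2,0,2]
  row2 -= 2·row0 → [0,-4,-2,3]
  row3 -= -2·row0 → [0,2,4,1]
  row2 -= 2·row1 → [0,0,-2,-1]
  row3 -= -1·row1 → [0,0,4,3]
  row3 -= -2·row2 → [0,0,0,1]

L=[[1,0,0,0],[-2,1,0,0],[2,2,1,0],[-2,-1,-2,1]] U=[[2,-1,0,-1],[0,-2,0,2],[0,0,-2,-1],[0,0,0,1]]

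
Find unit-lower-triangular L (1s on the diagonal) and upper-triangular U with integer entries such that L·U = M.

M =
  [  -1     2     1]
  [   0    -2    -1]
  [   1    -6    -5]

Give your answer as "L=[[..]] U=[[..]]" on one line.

  row1 -= 0·row0 → [0,-2,-1]
  row2 -= -1·row0 → [0,-4,-4]
  row2 -= 2·row1 → [0,0,-2]

L=[[1,0,0],[0,1,0],[-1,2,1]] U=[[-1,2,1],[0,-2,-1],[0,0,-2]]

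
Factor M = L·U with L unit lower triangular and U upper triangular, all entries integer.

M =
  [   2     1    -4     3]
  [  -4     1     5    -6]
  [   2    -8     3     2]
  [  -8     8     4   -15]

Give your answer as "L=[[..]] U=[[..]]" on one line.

L=[[1,0,0,0],[-2,1,0,0],[1,-3,1,0],[-4,4,0,1]] U=[[2,1,-4,3],[0,3,-3,0],[0,0,-2,-1],[0,0,0,-3]]

  R1 -= -2·R0 → [0,3,-3,0]
  R2 -= 1·R0 → [0,-9,7,-1]
  R3 -= -4·R0 → [0,12,-12,-3]
  R2 -= -3·R1 → [0,0,-2,-1]
  R3 -= 4·R1 → [0,0,0,-3]
  R3 -= 0·R2 → [0,0,0,-3]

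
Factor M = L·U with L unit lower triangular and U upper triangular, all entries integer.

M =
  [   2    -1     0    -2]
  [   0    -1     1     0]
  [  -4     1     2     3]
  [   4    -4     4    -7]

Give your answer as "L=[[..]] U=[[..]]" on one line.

L=[[1,0,0,0],[0,1,0,0],[-2,1,1,0],[2,2,2,1]] U=[[2,-1,0,-2],[0,-1,1,0],[0,0,1,-1],[0,0,0,-1]]

  R1 -= 0·R0 → [0,-1,1,0]
  R2 -= -2·R0 → [0,-1,2,-1]
  R3 -= 2·R0 → [0,-2,4,-3]
  R2 -= 1·R1 → [0,0,1,-1]
  R3 -= 2·R1 → [0,0,2,-3]
  R3 -= 2·R2 → [0,0,0,-1]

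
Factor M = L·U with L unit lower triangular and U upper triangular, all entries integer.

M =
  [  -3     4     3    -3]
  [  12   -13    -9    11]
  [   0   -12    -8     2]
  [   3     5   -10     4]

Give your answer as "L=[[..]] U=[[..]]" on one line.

  R1 -= -4·R0 → [0,3,3,-1]
  R2 -= 0·R0 → [0,-12,-8,2]
  R3 -= -1·R0 → [0,9,-7,1]
  R2 -= -4·R1 → [0,0,4,-2]
  R3 -= 3·R1 → [0,0,-16,4]
  R3 -= -4·R2 → [0,0,0,-4]

L=[[1,0,0,0],[-4,1,0,0],[0,-4,1,0],[-1,3,-4,1]] U=[[-3,4,3,-3],[0,3,3,-1],[0,0,4,-2],[0,0,0,-4]]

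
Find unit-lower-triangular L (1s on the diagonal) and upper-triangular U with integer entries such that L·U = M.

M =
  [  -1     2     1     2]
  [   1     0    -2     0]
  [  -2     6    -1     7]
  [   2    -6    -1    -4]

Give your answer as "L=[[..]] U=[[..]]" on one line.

L=[[1,0,0,0],[-1,1,0,0],[2,1,1,0],[-2,-1,0,1]] U=[[-1,2,1,2],[0,2,-1,2],[0,0,-2,1],[0,0,0,2]]

  r1 -= -1·r0 → [0,2,-1,2]
  r2 -= 2·r0 → [0,2,-3,3]
  r3 -= -2·r0 → [0,-2,1,0]
  r2 -= 1·r1 → [0,0,-2,1]
  r3 -= -1·r1 → [0,0,0,2]
  r3 -= 0·r2 → [0,0,0,2]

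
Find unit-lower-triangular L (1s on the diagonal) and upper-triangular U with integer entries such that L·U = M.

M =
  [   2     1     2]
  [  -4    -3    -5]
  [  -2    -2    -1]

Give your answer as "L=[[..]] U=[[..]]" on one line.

  R1 -= -2·R0 → [0,-1,-1]
  R2 -= -1·R0 → [0,-1,1]
  R2 -= 1·R1 → [0,0,2]

L=[[1,0,0],[-2,1,0],[-1,1,1]] U=[[2,1,2],[0,-1,-1],[0,0,2]]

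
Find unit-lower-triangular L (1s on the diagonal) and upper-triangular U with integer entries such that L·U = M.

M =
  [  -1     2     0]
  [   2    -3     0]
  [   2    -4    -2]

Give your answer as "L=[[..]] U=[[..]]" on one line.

L=[[1,0,0],[-2,1,0],[-2,0,1]] U=[[-1,2,0],[0,1,0],[0,0,-2]]

  R1 -= -2·R0 → [0,1,0]
  R2 -= -2·R0 → [0,0,-2]
  R2 -= 0·R1 → [0,0,-2]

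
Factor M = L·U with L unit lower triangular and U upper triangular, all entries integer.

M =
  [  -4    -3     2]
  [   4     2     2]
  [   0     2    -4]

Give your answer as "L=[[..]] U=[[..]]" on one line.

  r1 -= -1·r0 → [0,-1,4]
  r2 -= 0·r0 → [0,2,-4]
  r2 -= -2·r1 → [0,0,4]

L=[[1,0,0],[-1,1,0],[0,-2,1]] U=[[-4,-3,2],[0,-1,4],[0,0,4]]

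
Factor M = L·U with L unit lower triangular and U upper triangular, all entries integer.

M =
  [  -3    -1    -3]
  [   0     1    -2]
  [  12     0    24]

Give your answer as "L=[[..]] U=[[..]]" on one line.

L=[[1,0,0],[0,1,0],[-4,-4,1]] U=[[-3,-1,-3],[0,1,-2],[0,0,4]]

  R1 -= 0·R0 → [0,1,-2]
  R2 -= -4·R0 → [0,-4,12]
  R2 -= -4·R1 → [0,0,4]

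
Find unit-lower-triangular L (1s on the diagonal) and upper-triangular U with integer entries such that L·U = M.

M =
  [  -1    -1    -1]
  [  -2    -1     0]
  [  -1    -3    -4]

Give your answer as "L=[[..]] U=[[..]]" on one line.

  R1 -= 2·R0 → [0,1,2]
  R2 -= 1·R0 → [0,-2,-3]
  R2 -= -2·R1 → [0,0,1]

L=[[1,0,0],[2,1,0],[1,-2,1]] U=[[-1,-1,-1],[0,1,2],[0,0,1]]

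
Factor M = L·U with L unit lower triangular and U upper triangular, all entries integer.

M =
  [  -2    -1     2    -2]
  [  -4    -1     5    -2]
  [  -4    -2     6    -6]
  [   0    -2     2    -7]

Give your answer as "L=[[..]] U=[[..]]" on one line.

L=[[1,0,0,0],[2,1,0,0],[2,0,1,0],[0,-2,2,1]] U=[[-2,-1,2,-2],[0,1,1,2],[0,0,2,-2],[0,0,0,1]]

  row1 -= 2·row0 → [0,1,1,2]
  row2 -= 2·row0 → [0,0,2,-2]
  row3 -= 0·row0 → [0,-2,2,-7]
  row2 -= 0·row1 → [0,0,2,-2]
  row3 -= -2·row1 → [0,0,4,-3]
  row3 -= 2·row2 → [0,0,0,1]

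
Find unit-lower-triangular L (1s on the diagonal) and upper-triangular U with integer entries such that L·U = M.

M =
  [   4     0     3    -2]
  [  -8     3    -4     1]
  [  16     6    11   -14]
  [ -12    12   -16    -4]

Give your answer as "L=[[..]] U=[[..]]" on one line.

  row1 -= -2·row0 → [0,3,2,-3]
  row2 -= 4·row0 → [0,6,-1,-6]
  row3 -= -3·row0 → [0,12,-7,-10]
  row2 -= 2·row1 → [0,0,-5,0]
  row3 -= 4·row1 → [0,0,-15,2]
  row3 -= 3·row2 → [0,0,0,2]

L=[[1,0,0,0],[-2,1,0,0],[4,2,1,0],[-3,4,3,1]] U=[[4,0,3,-2],[0,3,2,-3],[0,0,-5,0],[0,0,0,2]]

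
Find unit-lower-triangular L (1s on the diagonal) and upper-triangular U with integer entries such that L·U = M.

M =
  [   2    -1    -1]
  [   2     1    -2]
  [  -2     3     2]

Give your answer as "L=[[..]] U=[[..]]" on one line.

L=[[1,0,0],[1,1,0],[-1,1,1]] U=[[2,-1,-1],[0,2,-1],[0,0,2]]

  row1 -= 1·row0 → [0,2,-1]
  row2 -= -1·row0 → [0,2,1]
  row2 -= 1·row1 → [0,0,2]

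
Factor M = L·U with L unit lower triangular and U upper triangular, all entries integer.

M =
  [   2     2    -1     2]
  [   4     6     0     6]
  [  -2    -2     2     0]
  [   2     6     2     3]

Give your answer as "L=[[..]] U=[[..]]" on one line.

L=[[1,0,0,0],[2,1,0,0],[-1,0,1,0],[1,2,-1,1]] U=[[2,2,-1,2],[0,2,2,2],[0,0,1,2],[0,0,0,-1]]

  row1 -= 2·row0 → [0,2,2,2]
  row2 -= -1·row0 → [0,0,1,2]
  row3 -= 1·row0 → [0,4,3,1]
  row2 -= 0·row1 → [0,0,1,2]
  row3 -= 2·row1 → [0,0,-1,-3]
  row3 -= -1·row2 → [0,0,0,-1]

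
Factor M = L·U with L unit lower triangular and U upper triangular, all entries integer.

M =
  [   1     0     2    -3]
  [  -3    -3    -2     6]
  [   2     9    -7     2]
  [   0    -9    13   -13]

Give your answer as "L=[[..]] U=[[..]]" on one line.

L=[[1,0,0,0],[-3,1,0,0],[2,-3,1,0],[0,3,1,1]] U=[[1,0,2,-3],[0,-3,4,-3],[0,0,1,-1],[0,0,0,-3]]

  R1 -= -3·R0 → [0,-3,4,-3]
  R2 -= 2·R0 → [0,9,-11,8]
  R3 -= 0·R0 → [0,-9,13,-13]
  R2 -= -3·R1 → [0,0,1,-1]
  R3 -= 3·R1 → [0,0,1,-4]
  R3 -= 1·R2 → [0,0,0,-3]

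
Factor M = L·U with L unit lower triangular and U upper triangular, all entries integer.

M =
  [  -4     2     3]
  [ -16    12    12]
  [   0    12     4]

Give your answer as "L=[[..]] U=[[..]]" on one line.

  row1 -= 4·row0 → [0,4,0]
  row2 -= 0·row0 → [0,12,4]
  row2 -= 3·row1 → [0,0,4]

L=[[1,0,0],[4,1,0],[0,3,1]] U=[[-4,2,3],[0,4,0],[0,0,4]]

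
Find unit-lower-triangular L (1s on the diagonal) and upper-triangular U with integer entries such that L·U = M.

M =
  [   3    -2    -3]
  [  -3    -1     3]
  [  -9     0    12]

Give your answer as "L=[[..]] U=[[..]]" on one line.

L=[[1,0,0],[-1,1,0],[-3,2,1]] U=[[3,-2,-3],[0,-3,0],[0,0,3]]

  row1 -= -1·row0 → [0,-3,0]
  row2 -= -3·row0 → [0,-6,3]
  row2 -= 2·row1 → [0,0,3]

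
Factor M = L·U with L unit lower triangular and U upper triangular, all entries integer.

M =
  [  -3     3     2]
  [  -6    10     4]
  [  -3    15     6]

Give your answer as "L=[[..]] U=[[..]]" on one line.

  r1 -= 2·r0 → [0,4,0]
  r2 -= 1·r0 → [0,12,4]
  r2 -= 3·r1 → [0,0,4]

L=[[1,0,0],[2,1,0],[1,3,1]] U=[[-3,3,2],[0,4,0],[0,0,4]]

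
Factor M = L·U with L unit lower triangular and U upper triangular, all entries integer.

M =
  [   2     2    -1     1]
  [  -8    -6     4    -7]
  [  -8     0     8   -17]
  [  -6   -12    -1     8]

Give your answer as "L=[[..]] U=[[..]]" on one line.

L=[[1,0,0,0],[-4,1,0,0],[-4,4,1,0],[-3,-3,-1,1]] U=[[2,2,-1,1],[0,2,0,-3],[0,0,4,-1],[0,0,0,1]]

  row1 -= -4·row0 → [0,2,0,-3]
  row2 -= -4·row0 → [0,8,4,-13]
  row3 -= -3·row0 → [0,-6,-4,11]
  row2 -= 4·row1 → [0,0,4,-1]
  row3 -= -3·row1 → [0,0,-4,2]
  row3 -= -1·row2 → [0,0,0,1]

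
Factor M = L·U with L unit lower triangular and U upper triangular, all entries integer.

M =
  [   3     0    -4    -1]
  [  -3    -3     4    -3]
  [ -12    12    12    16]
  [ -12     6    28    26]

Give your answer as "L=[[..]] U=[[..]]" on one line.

  r1 -= -1·r0 → [0,-3,0,-4]
  r2 -= -4·r0 → [0,12,-4,12]
  r3 -= -4·r0 → [0,6,12,22]
  r2 -= -4·r1 → [0,0,-4,-4]
  r3 -= -2·r1 → [0,0,12,14]
  r3 -= -3·r2 → [0,0,0,2]

L=[[1,0,0,0],[-1,1,0,0],[-4,-4,1,0],[-4,-2,-3,1]] U=[[3,0,-4,-1],[0,-3,0,-4],[0,0,-4,-4],[0,0,0,2]]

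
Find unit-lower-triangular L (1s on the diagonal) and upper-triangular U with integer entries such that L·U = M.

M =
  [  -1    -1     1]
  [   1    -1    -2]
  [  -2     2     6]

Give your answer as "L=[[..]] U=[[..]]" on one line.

L=[[1,0,0],[-1,1,0],[2,-2,1]] U=[[-1,-1,1],[0,-2,-1],[0,0,2]]

  r1 -= -1·r0 → [0,-2,-1]
  r2 -= 2·r0 → [0,4,4]
  r2 -= -2·r1 → [0,0,2]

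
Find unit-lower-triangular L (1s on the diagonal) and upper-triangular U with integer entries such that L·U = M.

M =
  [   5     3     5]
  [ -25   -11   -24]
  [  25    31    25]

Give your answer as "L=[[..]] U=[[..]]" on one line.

  r1 -= -5·r0 → [0,4,1]
  r2 -= 5·r0 → [0,16,0]
  r2 -= 4·r1 → [0,0,-4]

L=[[1,0,0],[-5,1,0],[5,4,1]] U=[[5,3,5],[0,4,1],[0,0,-4]]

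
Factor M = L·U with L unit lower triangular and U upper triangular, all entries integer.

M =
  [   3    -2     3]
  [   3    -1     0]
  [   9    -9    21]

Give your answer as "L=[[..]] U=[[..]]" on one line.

  R1 -= 1·R0 → [0,1,-3]
  R2 -= 3·R0 → [0,-3,12]
  R2 -= -3·R1 → [0,0,3]

L=[[1,0,0],[1,1,0],[3,-3,1]] U=[[3,-2,3],[0,1,-3],[0,0,3]]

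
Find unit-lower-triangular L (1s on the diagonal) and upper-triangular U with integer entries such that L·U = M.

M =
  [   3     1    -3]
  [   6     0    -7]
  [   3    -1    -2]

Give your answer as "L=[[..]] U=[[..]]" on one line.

  R1 -= 2·R0 → [0,-2,-1]
  R2 -= 1·R0 → [0,-2,1]
  R2 -= 1·R1 → [0,0,2]

L=[[1,0,0],[2,1,0],[1,1,1]] U=[[3,1,-3],[0,-2,-1],[0,0,2]]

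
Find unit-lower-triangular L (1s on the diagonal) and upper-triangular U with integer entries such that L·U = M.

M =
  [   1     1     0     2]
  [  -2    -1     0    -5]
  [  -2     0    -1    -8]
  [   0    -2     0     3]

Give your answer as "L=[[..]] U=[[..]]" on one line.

  row1 -= -2·row0 → [0,1,0,-1]
  row2 -= -2·row0 → [0,2,-1,-4]
  row3 -= 0·row0 → [0,-2,0,3]
  row2 -= 2·row1 → [0,0,-1,-2]
  row3 -= -2·row1 → [0,0,0,1]
  row3 -= 0·row2 → [0,0,0,1]

L=[[1,0,0,0],[-2,1,0,0],[-2,2,1,0],[0,-2,0,1]] U=[[1,1,0,2],[0,1,0,-1],[0,0,-1,-2],[0,0,0,1]]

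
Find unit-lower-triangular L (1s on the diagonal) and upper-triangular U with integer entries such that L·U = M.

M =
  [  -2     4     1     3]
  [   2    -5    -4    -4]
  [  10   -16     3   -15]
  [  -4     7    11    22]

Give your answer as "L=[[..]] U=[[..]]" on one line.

L=[[1,0,0,0],[-1,1,0,0],[-5,-4,1,0],[2,1,-3,1]] U=[[-2,4,1,3],[0,-1,-3,-1],[0,0,-4,-4],[0,0,0,5]]

  R1 -= -1·R0 → [0,-1,-3,-1]
  R2 -= -5·R0 → [0,4,8,0]
  R3 -= 2·R0 → [0,-1,9,16]
  R2 -= -4·R1 → [0,0,-4,-4]
  R3 -= 1·R1 → [0,0,12,17]
  R3 -= -3·R2 → [0,0,0,5]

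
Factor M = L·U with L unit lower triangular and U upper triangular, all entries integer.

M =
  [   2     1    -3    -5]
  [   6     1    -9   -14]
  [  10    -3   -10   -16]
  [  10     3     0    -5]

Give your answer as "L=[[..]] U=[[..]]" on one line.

L=[[1,0,0,0],[3,1,0,0],[5,4,1,0],[5,1,3,1]] U=[[2,1,-3,-5],[0,-2,0,1],[0,0,5,5],[0,0,0,4]]

  row1 -= 3·row0 → [0,-2,0,1]
  row2 -= 5·row0 → [0,-8,5,9]
  row3 -= 5·row0 → [0,-2,15,20]
  row2 -= 4·row1 → [0,0,5,5]
  row3 -= 1·row1 → [0,0,15,19]
  row3 -= 3·row2 → [0,0,0,4]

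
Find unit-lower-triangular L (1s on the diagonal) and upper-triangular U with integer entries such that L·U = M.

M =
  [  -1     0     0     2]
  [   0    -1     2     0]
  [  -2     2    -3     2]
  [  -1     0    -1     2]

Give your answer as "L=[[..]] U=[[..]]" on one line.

  R1 -= 0·R0 → [0,-1,2,0]
  R2 -= 2·R0 → [0,2,-3,-2]
  R3 -= 1·R0 → [0,0,-1,0]
  R2 -= -2·R1 → [0,0,1,-2]
  R3 -= 0·R1 → [0,0,-1,0]
  R3 -= -1·R2 → [0,0,0,-2]

L=[[1,0,0,0],[0,1,0,0],[2,-2,1,0],[1,0,-1,1]] U=[[-1,0,0,2],[0,-1,2,0],[0,0,1,-2],[0,0,0,-2]]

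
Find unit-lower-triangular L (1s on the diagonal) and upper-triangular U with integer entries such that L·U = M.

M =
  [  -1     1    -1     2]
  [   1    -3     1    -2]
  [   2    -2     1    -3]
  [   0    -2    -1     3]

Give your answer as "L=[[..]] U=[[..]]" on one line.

L=[[1,0,0,0],[-1,1,0,0],[-2,0,1,0],[0,1,1,1]] U=[[-1,1,-1,2],[0,-2,0,0],[0,0,-1,1],[0,0,0,2]]

  r1 -= -1·r0 → [0,-2,0,0]
  r2 -= -2·r0 → [0,0,-1,1]
  r3 -= 0·r0 → [0,-2,-1,3]
  r2 -= 0·r1 → [0,0,-1,1]
  r3 -= 1·r1 → [0,0,-1,3]
  r3 -= 1·r2 → [0,0,0,2]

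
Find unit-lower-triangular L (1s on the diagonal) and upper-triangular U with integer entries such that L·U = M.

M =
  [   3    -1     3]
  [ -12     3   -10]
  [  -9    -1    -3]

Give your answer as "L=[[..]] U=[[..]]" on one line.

  R1 -= -4·R0 → [0,-1,2]
  R2 -= -3·R0 → [0,-4,6]
  R2 -= 4·R1 → [0,0,-2]

L=[[1,0,0],[-4,1,0],[-3,4,1]] U=[[3,-1,3],[0,-1,2],[0,0,-2]]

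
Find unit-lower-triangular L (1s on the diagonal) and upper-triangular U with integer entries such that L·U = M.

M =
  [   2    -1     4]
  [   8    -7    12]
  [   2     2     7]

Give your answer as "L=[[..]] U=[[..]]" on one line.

L=[[1,0,0],[4,1,0],[1,-1,1]] U=[[2,-1,4],[0,-3,-4],[0,0,-1]]

  R1 -= 4·R0 → [0,-3,-4]
  R2 -= 1·R0 → [0,3,3]
  R2 -= -1·R1 → [0,0,-1]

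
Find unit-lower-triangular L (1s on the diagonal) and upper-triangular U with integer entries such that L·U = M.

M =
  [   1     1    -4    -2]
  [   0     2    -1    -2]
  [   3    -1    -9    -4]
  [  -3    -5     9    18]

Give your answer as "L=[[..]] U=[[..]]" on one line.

L=[[1,0,0,0],[0,1,0,0],[3,-2,1,0],[-3,-1,-4,1]] U=[[1,1,-4,-2],[0,2,-1,-2],[0,0,1,-2],[0,0,0,2]]

  row1 -= 0·row0 → [0,2,-1,-2]
  row2 -= 3·row0 → [0,-4,3,2]
  row3 -= -3·row0 → [0,-2,-3,12]
  row2 -= -2·row1 → [0,0,1,-2]
  row3 -= -1·row1 → [0,0,-4,10]
  row3 -= -4·row2 → [0,0,0,2]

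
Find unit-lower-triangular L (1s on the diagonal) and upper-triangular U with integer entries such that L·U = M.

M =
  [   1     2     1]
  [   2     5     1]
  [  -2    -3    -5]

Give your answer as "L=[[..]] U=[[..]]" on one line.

L=[[1,0,0],[2,1,0],[-2,1,1]] U=[[1,2,1],[0,1,-1],[0,0,-2]]

  row1 -= 2·row0 → [0,1,-1]
  row2 -= -2·row0 → [0,1,-3]
  row2 -= 1·row1 → [0,0,-2]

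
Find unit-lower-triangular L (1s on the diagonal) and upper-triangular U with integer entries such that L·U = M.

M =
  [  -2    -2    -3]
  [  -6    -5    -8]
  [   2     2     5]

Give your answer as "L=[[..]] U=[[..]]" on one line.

  row1 -= 3·row0 → [0,1,1]
  row2 -= -1·row0 → [0,0,2]
  row2 -= 0·row1 → [0,0,2]

L=[[1,0,0],[3,1,0],[-1,0,1]] U=[[-2,-2,-3],[0,1,1],[0,0,2]]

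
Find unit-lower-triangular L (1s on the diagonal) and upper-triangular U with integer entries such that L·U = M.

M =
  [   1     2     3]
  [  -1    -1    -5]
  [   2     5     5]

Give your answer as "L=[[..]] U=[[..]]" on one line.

  R1 -= -1·R0 → [0,1,-2]
  R2 -= 2·R0 → [0,1,-1]
  R2 -= 1·R1 → [0,0,1]

L=[[1,0,0],[-1,1,0],[2,1,1]] U=[[1,2,3],[0,1,-2],[0,0,1]]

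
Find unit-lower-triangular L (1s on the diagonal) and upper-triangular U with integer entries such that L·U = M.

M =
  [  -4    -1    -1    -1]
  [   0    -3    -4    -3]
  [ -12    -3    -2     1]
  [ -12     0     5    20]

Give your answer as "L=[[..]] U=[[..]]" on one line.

  r1 -= 0·r0 → [0,-3,-4,-3]
  r2 -= 3·r0 → [0,0,1,4]
  r3 -= 3·r0 → [0,3,8,23]
  r2 -= 0·r1 → [0,0,1,4]
  r3 -= -1·r1 → [0,0,4,20]
  r3 -= 4·r2 → [0,0,0,4]

L=[[1,0,0,0],[0,1,0,0],[3,0,1,0],[3,-1,4,1]] U=[[-4,-1,-1,-1],[0,-3,-4,-3],[0,0,1,4],[0,0,0,4]]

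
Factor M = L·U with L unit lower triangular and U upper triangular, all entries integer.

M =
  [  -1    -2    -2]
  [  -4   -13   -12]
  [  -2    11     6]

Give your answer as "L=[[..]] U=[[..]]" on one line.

  r1 -= 4·r0 → [0,-5,-4]
  r2 -= 2·r0 → [0,15,10]
  r2 -= -3·r1 → [0,0,-2]

L=[[1,0,0],[4,1,0],[2,-3,1]] U=[[-1,-2,-2],[0,-5,-4],[0,0,-2]]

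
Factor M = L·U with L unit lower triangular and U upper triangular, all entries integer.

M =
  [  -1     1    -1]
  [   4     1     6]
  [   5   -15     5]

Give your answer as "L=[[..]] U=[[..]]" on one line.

  r1 -= -4·r0 → [0,5,2]
  r2 -= -5·r0 → [0,-10,0]
  r2 -= -2·r1 → [0,0,4]

L=[[1,0,0],[-4,1,0],[-5,-2,1]] U=[[-1,1,-1],[0,5,2],[0,0,4]]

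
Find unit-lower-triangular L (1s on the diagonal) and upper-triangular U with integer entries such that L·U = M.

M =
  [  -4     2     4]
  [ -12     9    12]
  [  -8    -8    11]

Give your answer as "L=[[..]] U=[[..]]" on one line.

L=[[1,0,0],[3,1,0],[2,-4,1]] U=[[-4,2,4],[0,3,0],[0,0,3]]

  R1 -= 3·R0 → [0,3,0]
  R2 -= 2·R0 → [0,-12,3]
  R2 -= -4·R1 → [0,0,3]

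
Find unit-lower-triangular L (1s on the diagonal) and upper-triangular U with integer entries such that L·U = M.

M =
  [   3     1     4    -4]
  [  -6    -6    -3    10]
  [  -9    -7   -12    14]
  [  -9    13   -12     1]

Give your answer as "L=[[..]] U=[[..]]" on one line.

L=[[1,0,0,0],[-2,1,0,0],[-3,1,1,0],[-3,-4,-4,1]] U=[[3,1,4,-4],[0,-4,5,2],[0,0,-5,0],[0,0,0,-3]]

  R1 -= -2·R0 → [0,-4,5,2]
  R2 -= -3·R0 → [0,-4,0,2]
  R3 -= -3·R0 → [0,16,0,-11]
  R2 -= 1·R1 → [0,0,-5,0]
  R3 -= -4·R1 → [0,0,20,-3]
  R3 -= -4·R2 → [0,0,0,-3]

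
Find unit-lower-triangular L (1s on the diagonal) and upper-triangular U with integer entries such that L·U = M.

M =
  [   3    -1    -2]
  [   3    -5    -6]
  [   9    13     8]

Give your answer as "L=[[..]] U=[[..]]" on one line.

L=[[1,0,0],[1,1,0],[3,-4,1]] U=[[3,-1,-2],[0,-4,-4],[0,0,-2]]

  r1 -= 1·r0 → [0,-4,-4]
  r2 -= 3·r0 → [0,16,14]
  r2 -= -4·r1 → [0,0,-2]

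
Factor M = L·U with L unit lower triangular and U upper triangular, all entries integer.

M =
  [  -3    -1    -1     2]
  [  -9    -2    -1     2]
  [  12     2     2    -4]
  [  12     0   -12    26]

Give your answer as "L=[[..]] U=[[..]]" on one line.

  r1 -= 3·r0 → [0,1,2,-4]
  r2 -= -4·r0 → [0,-2,-2,4]
  r3 -= -4·r0 → [0,-4,-16,34]
  r2 -= -2·r1 → [0,0,2,-4]
  r3 -= -4·r1 → [0,0,-8,18]
  r3 -= -4·r2 → [0,0,0,2]

L=[[1,0,0,0],[3,1,0,0],[-4,-2,1,0],[-4,-4,-4,1]] U=[[-3,-1,-1,2],[0,1,2,-4],[0,0,2,-4],[0,0,0,2]]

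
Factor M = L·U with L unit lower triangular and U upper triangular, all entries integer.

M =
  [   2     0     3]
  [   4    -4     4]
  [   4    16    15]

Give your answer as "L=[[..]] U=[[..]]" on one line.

L=[[1,0,0],[2,1,0],[2,-4,1]] U=[[2,0,3],[0,-4,-2],[0,0,1]]

  r1 -= 2·r0 → [0,-4,-2]
  r2 -= 2·r0 → [0,16,9]
  r2 -= -4·r1 → [0,0,1]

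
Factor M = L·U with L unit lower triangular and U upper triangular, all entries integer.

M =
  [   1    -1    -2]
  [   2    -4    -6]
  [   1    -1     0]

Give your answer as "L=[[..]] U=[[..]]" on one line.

L=[[1,0,0],[2,1,0],[1,0,1]] U=[[1,-1,-2],[0,-2,-2],[0,0,2]]

  R1 -= 2·R0 → [0,-2,-2]
  R2 -= 1·R0 → [0,0,2]
  R2 -= 0·R1 → [0,0,2]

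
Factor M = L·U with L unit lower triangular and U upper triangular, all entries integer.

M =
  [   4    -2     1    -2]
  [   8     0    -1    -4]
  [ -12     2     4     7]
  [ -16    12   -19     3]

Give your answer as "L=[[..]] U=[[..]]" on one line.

  row1 -= 2·row0 → [0,4,-3,0]
  row2 -= -3·row0 → [0,-4,7,1]
  row3 -= -4·row0 → [0,4,-15,-5]
  row2 -= -1·row1 → [0,0,4,1]
  row3 -= 1·row1 → [0,0,-12,-5]
  row3 -= -3·row2 → [0,0,0,-2]

L=[[1,0,0,0],[2,1,0,0],[-3,-1,1,0],[-4,1,-3,1]] U=[[4,-2,1,-2],[0,4,-3,0],[0,0,4,1],[0,0,0,-2]]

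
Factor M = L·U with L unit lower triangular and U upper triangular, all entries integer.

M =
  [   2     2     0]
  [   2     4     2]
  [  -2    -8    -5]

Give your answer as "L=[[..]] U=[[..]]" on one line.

L=[[1,0,0],[1,1,0],[-1,-3,1]] U=[[2,2,0],[0,2,2],[0,0,1]]

  R1 -= 1·R0 → [0,2,2]
  R2 -= -1·R0 → [0,-6,-5]
  R2 -= -3·R1 → [0,0,1]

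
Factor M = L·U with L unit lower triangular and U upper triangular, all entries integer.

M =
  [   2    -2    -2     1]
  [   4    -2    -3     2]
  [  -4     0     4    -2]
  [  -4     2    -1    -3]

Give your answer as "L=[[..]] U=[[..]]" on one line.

L=[[1,0,0,0],[2,1,0,0],[-2,-2,1,0],[-2,-1,-2,1]] U=[[2,-2,-2,1],[0,2,1,0],[0,0,2,0],[0,0,0,-1]]

  R1 -= 2·R0 → [0,2,1,0]
  R2 -= -2·R0 → [0,-4,0,0]
  R3 -= -2·R0 → [0,-2,-5,-1]
  R2 -= -2·R1 → [0,0,2,0]
  R3 -= -1·R1 → [0,0,-4,-1]
  R3 -= -2·R2 → [0,0,0,-1]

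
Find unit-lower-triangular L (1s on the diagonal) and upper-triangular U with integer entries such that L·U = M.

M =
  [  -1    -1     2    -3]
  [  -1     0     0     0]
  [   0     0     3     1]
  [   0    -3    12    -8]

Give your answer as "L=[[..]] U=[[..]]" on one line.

  R1 -= 1·R0 → [0,1,-2,3]
  R2 -= 0·R0 → [0,0,3,1]
  R3 -= 0·R0 → [0,-3,12,-8]
  R2 -= 0·R1 → [0,0,3,1]
  R3 -= -3·R1 → [0,0,6,1]
  R3 -= 2·R2 → [0,0,0,-1]

L=[[1,0,0,0],[1,1,0,0],[0,0,1,0],[0,-3,2,1]] U=[[-1,-1,2,-3],[0,1,-2,3],[0,0,3,1],[0,0,0,-1]]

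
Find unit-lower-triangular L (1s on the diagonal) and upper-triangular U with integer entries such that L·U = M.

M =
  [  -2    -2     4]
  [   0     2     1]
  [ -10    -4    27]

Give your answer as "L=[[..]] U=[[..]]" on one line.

  R1 -= 0·R0 → [0,2,1]
  R2 -= 5·R0 → [0,6,7]
  R2 -= 3·R1 → [0,0,4]

L=[[1,0,0],[0,1,0],[5,3,1]] U=[[-2,-2,4],[0,2,1],[0,0,4]]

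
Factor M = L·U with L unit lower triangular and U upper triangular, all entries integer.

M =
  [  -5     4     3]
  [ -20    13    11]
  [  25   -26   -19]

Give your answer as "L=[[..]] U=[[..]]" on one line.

  R1 -= 4·R0 → [0,-3,-1]
  R2 -= -5·R0 → [0,-6,-4]
  R2 -= 2·R1 → [0,0,-2]

L=[[1,0,0],[4,1,0],[-5,2,1]] U=[[-5,4,3],[0,-3,-1],[0,0,-2]]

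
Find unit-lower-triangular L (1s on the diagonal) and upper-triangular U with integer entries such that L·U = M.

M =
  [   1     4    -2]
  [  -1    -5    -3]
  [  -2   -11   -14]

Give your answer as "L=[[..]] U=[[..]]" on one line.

L=[[1,0,0],[-1,1,0],[-2,3,1]] U=[[1,4,-2],[0,-1,-5],[0,0,-3]]

  R1 -= -1·R0 → [0,-1,-5]
  R2 -= -2·R0 → [0,-3,-18]
  R2 -= 3·R1 → [0,0,-3]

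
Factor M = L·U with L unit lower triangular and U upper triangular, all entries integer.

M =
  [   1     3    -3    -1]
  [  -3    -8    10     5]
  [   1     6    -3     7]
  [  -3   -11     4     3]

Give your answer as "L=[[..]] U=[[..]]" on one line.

  row1 -= -3·row0 → [0,1,1,2]
  row2 -= 1·row0 → [0,3,0,8]
  row3 -= -3·row0 → [0,-2,-5,0]
  row2 -= 3·row1 → [0,0,-3,2]
  row3 -= -2·row1 → [0,0,-3,4]
  row3 -= 1·row2 → [0,0,0,2]

L=[[1,0,0,0],[-3,1,0,0],[1,3,1,0],[-3,-2,1,1]] U=[[1,3,-3,-1],[0,1,1,2],[0,0,-3,2],[0,0,0,2]]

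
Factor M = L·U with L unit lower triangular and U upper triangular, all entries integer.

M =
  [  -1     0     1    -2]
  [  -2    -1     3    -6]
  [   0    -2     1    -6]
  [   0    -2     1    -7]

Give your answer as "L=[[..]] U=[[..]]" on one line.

L=[[1,0,0,0],[2,1,0,0],[0,2,1,0],[0,2,1,1]] U=[[-1,0,1,-2],[0,-1,1,-2],[0,0,-1,-2],[0,0,0,-1]]

  R1 -= 2·R0 → [0,-1,1,-2]
  R2 -= 0·R0 → [0,-2,1,-6]
  R3 -= 0·R0 → [0,-2,1,-7]
  R2 -= 2·R1 → [0,0,-1,-2]
  R3 -= 2·R1 → [0,0,-1,-3]
  R3 -= 1·R2 → [0,0,0,-1]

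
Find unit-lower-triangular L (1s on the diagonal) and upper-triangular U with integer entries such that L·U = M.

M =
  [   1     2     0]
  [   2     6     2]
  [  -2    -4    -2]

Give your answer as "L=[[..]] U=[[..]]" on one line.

  row1 -= 2·row0 → [0,2,2]
  row2 -= -2·row0 → [0,0,-2]
  row2 -= 0·row1 → [0,0,-2]

L=[[1,0,0],[2,1,0],[-2,0,1]] U=[[1,2,0],[0,2,2],[0,0,-2]]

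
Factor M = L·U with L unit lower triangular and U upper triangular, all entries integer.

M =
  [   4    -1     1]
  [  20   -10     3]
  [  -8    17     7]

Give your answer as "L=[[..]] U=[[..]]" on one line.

  R1 -= 5·R0 → [0,-5,-2]
  R2 -= -2·R0 → [0,15,9]
  R2 -= -3·R1 → [0,0,3]

L=[[1,0,0],[5,1,0],[-2,-3,1]] U=[[4,-1,1],[0,-5,-2],[0,0,3]]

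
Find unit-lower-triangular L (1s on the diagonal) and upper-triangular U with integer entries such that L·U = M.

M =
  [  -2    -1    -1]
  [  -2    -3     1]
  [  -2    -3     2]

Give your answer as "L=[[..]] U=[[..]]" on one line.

  row1 -= 1·row0 → [0,-2,2]
  row2 -= 1·row0 → [0,-2,3]
  row2 -= 1·row1 → [0,0,1]

L=[[1,0,0],[1,1,0],[1,1,1]] U=[[-2,-1,-1],[0,-2,2],[0,0,1]]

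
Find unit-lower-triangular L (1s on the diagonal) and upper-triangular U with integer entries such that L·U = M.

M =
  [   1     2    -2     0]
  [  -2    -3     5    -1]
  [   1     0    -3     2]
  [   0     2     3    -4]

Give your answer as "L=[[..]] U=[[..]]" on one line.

  row1 -= -2·row0 → [0,1,1,-1]
  row2 -= 1·row0 → [0,-2,-1,2]
  row3 -= 0·row0 → [0,2,3,-4]
  row2 -= -2·row1 → [0,0,1,0]
  row3 -= 2·row1 → [0,0,1,-2]
  row3 -= 1·row2 → [0,0,0,-2]

L=[[1,0,0,0],[-2,1,0,0],[1,-2,1,0],[0,2,1,1]] U=[[1,2,-2,0],[0,1,1,-1],[0,0,1,0],[0,0,0,-2]]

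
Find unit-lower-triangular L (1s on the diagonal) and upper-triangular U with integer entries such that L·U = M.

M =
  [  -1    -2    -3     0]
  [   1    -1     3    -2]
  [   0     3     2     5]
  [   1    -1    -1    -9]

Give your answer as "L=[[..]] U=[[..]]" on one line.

  r1 -= -1·r0 → [0,-3,0,-2]
  r2 -= 0·r0 → [0,3,2,5]
  r3 -= -1·r0 → [0,-3,-4,-9]
  r2 -= -1·r1 → [0,0,2,3]
  r3 -= 1·r1 → [0,0,-4,-7]
  r3 -= -2·r2 → [0,0,0,-1]

L=[[1,0,0,0],[-1,1,0,0],[0,-1,1,0],[-1,1,-2,1]] U=[[-1,-2,-3,0],[0,-3,0,-2],[0,0,2,3],[0,0,0,-1]]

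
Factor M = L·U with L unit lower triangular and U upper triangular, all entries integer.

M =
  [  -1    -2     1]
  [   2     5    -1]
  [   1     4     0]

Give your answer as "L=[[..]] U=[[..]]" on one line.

L=[[1,0,0],[-2,1,0],[-1,2,1]] U=[[-1,-2,1],[0,1,1],[0,0,-1]]

  R1 -= -2·R0 → [0,1,1]
  R2 -= -1·R0 → [0,2,1]
  R2 -= 2·R1 → [0,0,-1]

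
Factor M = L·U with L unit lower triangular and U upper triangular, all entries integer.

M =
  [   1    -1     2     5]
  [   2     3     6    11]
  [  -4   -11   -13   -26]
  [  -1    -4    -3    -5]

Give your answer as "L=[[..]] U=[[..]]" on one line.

L=[[1,0,0,0],[2,1,0,0],[-4,-3,1,0],[-1,-1,1,1]] U=[[1,-1,2,5],[0,5,2,1],[0,0,1,-3],[0,0,0,4]]

  R1 -= 2·R0 → [0,5,2,1]
  R2 -= -4·R0 → [0,-15,-5,-6]
  R3 -= -1·R0 → [0,-5,-1,0]
  R2 -= -3·R1 → [0,0,1,-3]
  R3 -= -1·R1 → [0,0,1,1]
  R3 -= 1·R2 → [0,0,0,4]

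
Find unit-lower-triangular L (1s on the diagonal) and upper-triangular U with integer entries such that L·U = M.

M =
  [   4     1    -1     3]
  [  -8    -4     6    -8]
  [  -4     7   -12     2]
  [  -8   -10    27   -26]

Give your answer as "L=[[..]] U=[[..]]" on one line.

L=[[1,0,0,0],[-2,1,0,0],[-1,-4,1,0],[-2,4,3,1]] U=[[4,1,-1,3],[0,-2,4,-2],[0,0,3,-3],[0,0,0,-3]]

  R1 -= -2·R0 → [0,-2,4,-2]
  R2 -= -1·R0 → [0,8,-13,5]
  R3 -= -2·R0 → [0,-8,25,-20]
  R2 -= -4·R1 → [0,0,3,-3]
  R3 -= 4·R1 → [0,0,9,-12]
  R3 -= 3·R2 → [0,0,0,-3]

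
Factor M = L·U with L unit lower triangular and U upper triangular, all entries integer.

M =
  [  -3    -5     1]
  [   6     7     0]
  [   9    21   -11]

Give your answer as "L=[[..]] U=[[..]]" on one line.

L=[[1,0,0],[-2,1,0],[-3,-2,1]] U=[[-3,-5,1],[0,-3,2],[0,0,-4]]

  r1 -= -2·r0 → [0,-3,2]
  r2 -= -3·r0 → [0,6,-8]
  r2 -= -2·r1 → [0,0,-4]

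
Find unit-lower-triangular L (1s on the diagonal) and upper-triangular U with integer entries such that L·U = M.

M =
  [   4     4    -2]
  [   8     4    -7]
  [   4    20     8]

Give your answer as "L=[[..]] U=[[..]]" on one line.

  r1 -= 2·r0 → [0,-4,-3]
  r2 -= 1·r0 → [0,16,10]
  r2 -= -4·r1 → [0,0,-2]

L=[[1,0,0],[2,1,0],[1,-4,1]] U=[[4,4,-2],[0,-4,-3],[0,0,-2]]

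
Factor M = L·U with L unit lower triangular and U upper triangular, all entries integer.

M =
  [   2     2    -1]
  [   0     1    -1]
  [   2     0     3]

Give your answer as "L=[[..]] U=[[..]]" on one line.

  R1 -= 0·R0 → [0,1,-1]
  R2 -= 1·R0 → [0,-2,4]
  R2 -= -2·R1 → [0,0,2]

L=[[1,0,0],[0,1,0],[1,-2,1]] U=[[2,2,-1],[0,1,-1],[0,0,2]]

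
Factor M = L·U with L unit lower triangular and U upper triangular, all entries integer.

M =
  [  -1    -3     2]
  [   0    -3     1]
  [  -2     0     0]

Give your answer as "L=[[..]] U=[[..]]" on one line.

L=[[1,0,0],[0,1,0],[2,-2,1]] U=[[-1,-3,2],[0,-3,1],[0,0,-2]]

  row1 -= 0·row0 → [0,-3,1]
  row2 -= 2·row0 → [0,6,-4]
  row2 -= -2·row1 → [0,0,-2]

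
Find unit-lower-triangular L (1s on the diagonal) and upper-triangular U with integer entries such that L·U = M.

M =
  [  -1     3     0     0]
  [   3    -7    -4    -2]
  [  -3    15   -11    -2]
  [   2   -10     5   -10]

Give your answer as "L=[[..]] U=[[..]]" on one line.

L=[[1,0,0,0],[-3,1,0,0],[3,3,1,0],[-2,-2,-3,1]] U=[[-1,3,0,0],[0,2,-4,-2],[0,0,1,4],[0,0,0,-2]]

  row1 -= -3·row0 → [0,2,-4,-2]
  row2 -= 3·row0 → [0,6,-11,-2]
  row3 -= -2·row0 → [0,-4,5,-10]
  row2 -= 3·row1 → [0,0,1,4]
  row3 -= -2·row1 → [0,0,-3,-14]
  row3 -= -3·row2 → [0,0,0,-2]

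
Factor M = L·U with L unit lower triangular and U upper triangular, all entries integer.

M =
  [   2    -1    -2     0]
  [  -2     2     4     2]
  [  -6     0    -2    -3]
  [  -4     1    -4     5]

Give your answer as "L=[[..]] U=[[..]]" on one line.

L=[[1,0,0,0],[-1,1,0,0],[-3,-3,1,0],[-2,-1,3,1]] U=[[2,-1,-2,0],[0,1,2,2],[0,0,-2,3],[0,0,0,-2]]

  R1 -= -1·R0 → [0,1,2,2]
  R2 -= -3·R0 → [0,-3,-8,-3]
  R3 -= -2·R0 → [0,-1,-8,5]
  R2 -= -3·R1 → [0,0,-2,3]
  R3 -= -1·R1 → [0,0,-6,7]
  R3 -= 3·R2 → [0,0,0,-2]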